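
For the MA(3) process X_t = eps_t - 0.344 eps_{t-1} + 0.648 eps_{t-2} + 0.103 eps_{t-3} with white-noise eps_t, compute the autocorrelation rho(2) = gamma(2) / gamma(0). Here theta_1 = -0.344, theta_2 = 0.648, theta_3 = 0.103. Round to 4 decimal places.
\rho(2) = 0.3955

For an MA(q) process with theta_0 = 1, the autocovariance is
  gamma(k) = sigma^2 * sum_{i=0..q-k} theta_i * theta_{i+k},
and rho(k) = gamma(k) / gamma(0). Sigma^2 cancels.
  numerator   = (1)*(0.648) + (-0.344)*(0.103) = 0.612568.
  denominator = (1)^2 + (-0.344)^2 + (0.648)^2 + (0.103)^2 = 1.548849.
  rho(2) = 0.612568 / 1.548849 = 0.3955.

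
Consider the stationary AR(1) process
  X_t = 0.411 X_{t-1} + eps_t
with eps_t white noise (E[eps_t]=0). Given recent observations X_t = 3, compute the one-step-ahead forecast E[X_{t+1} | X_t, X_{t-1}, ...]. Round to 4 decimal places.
E[X_{t+1} \mid \mathcal F_t] = 1.2330

For an AR(p) model X_t = c + sum_i phi_i X_{t-i} + eps_t, the
one-step-ahead conditional mean is
  E[X_{t+1} | X_t, ...] = c + sum_i phi_i X_{t+1-i}.
Substitute known values:
  E[X_{t+1} | ...] = (0.411) * (3)
                   = 1.2330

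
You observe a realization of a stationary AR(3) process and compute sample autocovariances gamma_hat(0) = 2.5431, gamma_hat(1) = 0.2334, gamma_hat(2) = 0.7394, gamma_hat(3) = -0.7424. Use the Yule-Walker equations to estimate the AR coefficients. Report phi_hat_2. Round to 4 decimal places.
\hat\phi_{2} = 0.3090

The Yule-Walker equations for an AR(p) process read, in matrix form,
  Gamma_p phi = r_p,   with   (Gamma_p)_{ij} = gamma(|i - j|),
                       (r_p)_i = gamma(i),   i,j = 1..p.
Substitute the sample gammas (Toeplitz matrix and right-hand side of size 3):
  Gamma_p = [[2.5431, 0.2334, 0.7394], [0.2334, 2.5431, 0.2334], [0.7394, 0.2334, 2.5431]]
  r_p     = [0.2334, 0.7394, -0.7424]
Written out (R1..R3):
  (R1) 2.5431 phi_1 + 0.2334 phi_2 + 0.7394 phi_3 = 0.2334
  (R2) 0.2334 phi_1 + 2.5431 phi_2 + 0.2334 phi_3 = 0.7394
  (R3) 0.7394 phi_1 + 0.2334 phi_2 + 2.5431 phi_3 = -0.7424
Gaussian elimination:
  R2 <- R2 - (0.2334/2.5431) R1 = R2 - (0.091778) R1:  2.521679 phi_2 + 0.16554 phi_3 = 0.717979
  R3 <- R3 - (0.7394/2.5431) R1 = R3 - (0.290748) R1:  0.16554 phi_2 + 2.328121 phi_3 = -0.81026
  R3 <- R3 - (0.16554/2.521679) R2 = R3 - (0.065647) R2:  2.317254 phi_3 = -0.857393
Back-substitution:
  phi_hat_3 = -0.857393 / 2.317254 = -0.370004
  phi_hat_2 = (0.717979 - (0.16554)(-0.370004)) / 2.521679 = 0.309012
  phi_hat_1 = (0.2334 - (0.2334)(0.309012) - (0.7394)(-0.370004)) / 2.5431 = 0.170995
So phi_hat = [0.1710, 0.3090, -0.3700].
Therefore phi_hat_2 = 0.3090.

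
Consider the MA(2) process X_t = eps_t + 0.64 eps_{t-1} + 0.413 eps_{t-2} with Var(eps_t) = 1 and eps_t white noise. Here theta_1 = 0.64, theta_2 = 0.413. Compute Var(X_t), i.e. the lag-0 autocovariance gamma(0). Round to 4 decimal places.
\gamma(0) = 1.5802

For an MA(q) process X_t = eps_t + sum_i theta_i eps_{t-i} with
Var(eps_t) = sigma^2, the variance is
  gamma(0) = sigma^2 * (1 + sum_i theta_i^2).
  sum_i theta_i^2 = (0.64)^2 + (0.413)^2 = 0.4096 + 0.170569 = 0.580169.
  gamma(0) = 1 * (1 + 0.580169) = 1 * 1.580169 = 1.580169, which rounds to 1.5802.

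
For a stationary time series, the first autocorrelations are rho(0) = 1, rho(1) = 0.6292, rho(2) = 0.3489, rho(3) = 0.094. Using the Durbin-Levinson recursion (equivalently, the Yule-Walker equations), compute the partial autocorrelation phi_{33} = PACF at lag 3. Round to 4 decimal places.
\phi_{33} = -0.1560

The PACF at lag k is phi_{kk}, the last component of the solution
to the Yule-Walker system G_k phi = r_k where
  (G_k)_{ij} = rho(|i - j|), (r_k)_i = rho(i), i,j = 1..k.
Equivalently, Durbin-Levinson gives phi_{kk} iteratively:
  phi_{11} = rho(1)
  phi_{kk} = [rho(k) - sum_{j=1..k-1} phi_{k-1,j} rho(k-j)]
            / [1 - sum_{j=1..k-1} phi_{k-1,j} rho(j)],
  phi_{k,j} = phi_{k-1,j} - phi_{kk} phi_{k-1,k-j},  j = 1..k-1.
Step k = 1:
  phi_11 = rho(1) = 0.6292.
Step k = 2:
  phi_22 = [rho(2) - phi_11 rho(1)] / [1 - phi_11 rho(1)] = [0.3489 - (0.6292)(0.6292)] / [1 - (0.6292)(0.6292)]
         = -0.04699264 / 0.60410736 = -0.077789.
  Update: phi_21 = phi_11 - phi_22 phi_11 = 0.6292 - (-0.077789)(0.6292) = 0.678145.
Step k = 3:
  phi_33 = [rho(3) - phi_21 rho(2) - phi_22 rho(1)] / [1 - phi_21 rho(1) - phi_22 rho(2)]
    numerator   = 0.094 - (0.678145)(0.3489) - (-0.077789)(0.6292) = -0.09366008
    denominator = 1 - (0.678145)(0.6292) - (-0.077789)(0.3489) = 0.60045187
  phi_33 = -0.09366008 / 0.60045187 = -0.156.
Therefore phi_{33} = -0.1560.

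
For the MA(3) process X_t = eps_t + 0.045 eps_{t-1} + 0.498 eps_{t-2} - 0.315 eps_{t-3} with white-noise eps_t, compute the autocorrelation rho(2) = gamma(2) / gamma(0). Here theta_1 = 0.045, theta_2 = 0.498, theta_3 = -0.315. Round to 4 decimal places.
\rho(2) = 0.3586

For an MA(q) process with theta_0 = 1, the autocovariance is
  gamma(k) = sigma^2 * sum_{i=0..q-k} theta_i * theta_{i+k},
and rho(k) = gamma(k) / gamma(0). Sigma^2 cancels.
  numerator   = (1)*(0.498) + (0.045)*(-0.315) = 0.483825.
  denominator = (1)^2 + (0.045)^2 + (0.498)^2 + (-0.315)^2 = 1.349254.
  rho(2) = 0.483825 / 1.349254 = 0.3586.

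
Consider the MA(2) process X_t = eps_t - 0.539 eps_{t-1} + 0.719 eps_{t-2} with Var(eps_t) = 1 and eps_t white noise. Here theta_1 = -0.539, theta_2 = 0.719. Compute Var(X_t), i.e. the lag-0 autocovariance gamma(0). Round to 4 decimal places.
\gamma(0) = 1.8075

For an MA(q) process X_t = eps_t + sum_i theta_i eps_{t-i} with
Var(eps_t) = sigma^2, the variance is
  gamma(0) = sigma^2 * (1 + sum_i theta_i^2).
  sum_i theta_i^2 = (-0.539)^2 + (0.719)^2 = 0.290521 + 0.516961 = 0.807482.
  gamma(0) = 1 * (1 + 0.807482) = 1 * 1.807482 = 1.807482, which rounds to 1.8075.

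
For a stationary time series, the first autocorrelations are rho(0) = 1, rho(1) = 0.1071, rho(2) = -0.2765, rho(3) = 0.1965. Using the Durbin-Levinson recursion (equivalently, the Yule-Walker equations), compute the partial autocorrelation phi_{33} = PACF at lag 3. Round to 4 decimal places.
\phi_{33} = 0.2940

The PACF at lag k is phi_{kk}, the last component of the solution
to the Yule-Walker system G_k phi = r_k where
  (G_k)_{ij} = rho(|i - j|), (r_k)_i = rho(i), i,j = 1..k.
Equivalently, Durbin-Levinson gives phi_{kk} iteratively:
  phi_{11} = rho(1)
  phi_{kk} = [rho(k) - sum_{j=1..k-1} phi_{k-1,j} rho(k-j)]
            / [1 - sum_{j=1..k-1} phi_{k-1,j} rho(j)],
  phi_{k,j} = phi_{k-1,j} - phi_{kk} phi_{k-1,k-j},  j = 1..k-1.
Step k = 1:
  phi_11 = rho(1) = 0.1071.
Step k = 2:
  phi_22 = [rho(2) - phi_11 rho(1)] / [1 - phi_11 rho(1)] = [-0.2765 - (0.1071)(0.1071)] / [1 - (0.1071)(0.1071)]
         = -0.28797041 / 0.98852959 = -0.291312.
  Update: phi_21 = phi_11 - phi_22 phi_11 = 0.1071 - (-0.291312)(0.1071) = 0.1383.
Step k = 3:
  phi_33 = [rho(3) - phi_21 rho(2) - phi_22 rho(1)] / [1 - phi_21 rho(1) - phi_22 rho(2)]
    numerator   = 0.1965 - (0.1383)(-0.2765) - (-0.291312)(0.1071) = 0.26593931
    denominator = 1 - (0.1383)(0.1071) - (-0.291312)(-0.2765) = 0.90464039
  phi_33 = 0.26593931 / 0.90464039 = 0.294.
Therefore phi_{33} = 0.2940.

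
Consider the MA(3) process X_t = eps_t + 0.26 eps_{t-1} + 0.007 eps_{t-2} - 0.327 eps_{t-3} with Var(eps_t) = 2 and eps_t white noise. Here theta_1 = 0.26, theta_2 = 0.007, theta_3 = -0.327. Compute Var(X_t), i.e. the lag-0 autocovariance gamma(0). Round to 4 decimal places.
\gamma(0) = 2.3492

For an MA(q) process X_t = eps_t + sum_i theta_i eps_{t-i} with
Var(eps_t) = sigma^2, the variance is
  gamma(0) = sigma^2 * (1 + sum_i theta_i^2).
  sum_i theta_i^2 = (0.26)^2 + (0.007)^2 + (-0.327)^2 = 0.0676 + 0.000049 + 0.106929 = 0.174578.
  gamma(0) = 2 * (1 + 0.174578) = 2 * 1.174578 = 2.349156, which rounds to 2.3492.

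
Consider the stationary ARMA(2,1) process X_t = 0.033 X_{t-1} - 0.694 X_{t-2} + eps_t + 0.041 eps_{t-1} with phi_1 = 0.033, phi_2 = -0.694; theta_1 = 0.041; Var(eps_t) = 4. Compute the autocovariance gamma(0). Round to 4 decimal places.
\gamma(0) = 7.7448

Multiply the model equation by X_{t-k} and take expectations. With theta_0 = psi_0 = 1 and psi_j the MA(infinity) weights, this gives
  gamma(k) - sum_i phi_i gamma(k-i) = c_k,
  c_k = sigma^2 * sum_{j=k..q} theta_j psi_{j-k}   (c_k = 0 for k > q),
using gamma(-m) = gamma(m).
psi-weights needed (psi_j = theta_j + sum_i phi_i psi_{j-i}):
  psi_1 = theta_1 + phi_1 = 0.041 + (0.033) = 0.074
Right-hand sides:
  c_0 = sigma^2 (1 + theta_1 psi_1) = 4 * (1 + (0.041)(0.074)) = 4 * 1.003034 = 4.012136
  c_1 = sigma^2 theta_1 = 4 * (0.041) = 0.164
  c_2 = 0
Equations for k = 0, 1, 2 (AR order 2, c_2 = 0):
  (E0) gamma(0) = phi_1 gamma(1) + phi_2 gamma(2) + c_0
  (E1) gamma(1) = phi_1 gamma(0) + phi_2 gamma(1) + c_1
  (E2) gamma(2) = phi_1 gamma(1) + phi_2 gamma(0)
From (E1): gamma(1) = A gamma(0) + B with
  A = phi_1 / (1 - phi_2) = 0.033 / 1.694 = 0.019481,   B = c_1 / (1 - phi_2) = 0.164 / 1.694 = 0.096812.
Insert (E2) into (E0): gamma(0) (1 - phi_2^2) = phi_1 (1 + phi_2) gamma(1) + c_0.
  phi_1 (1 + phi_2) = (0.033)(0.306) = 0.010098,   1 - phi_2^2 = 0.518364.
Replace gamma(1) by A gamma(0) + B and collect gamma(0):
  gamma(0) [0.518364 - (0.010098)(0.019481)] = (0.010098)(0.096812) + 4.012136
  gamma(0) * 0.518167 = 4.013114
  gamma(0) = 4.013114 / 0.518167 = 7.744822.
Therefore gamma(0) = 7.7448 (to 4 decimal places).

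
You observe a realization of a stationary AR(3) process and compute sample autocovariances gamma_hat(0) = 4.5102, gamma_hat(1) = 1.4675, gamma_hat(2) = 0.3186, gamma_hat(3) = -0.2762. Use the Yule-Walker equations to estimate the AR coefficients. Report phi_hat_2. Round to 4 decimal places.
\hat\phi_{2} = -0.0120

The Yule-Walker equations for an AR(p) process read, in matrix form,
  Gamma_p phi = r_p,   with   (Gamma_p)_{ij} = gamma(|i - j|),
                       (r_p)_i = gamma(i),   i,j = 1..p.
Substitute the sample gammas (Toeplitz matrix and right-hand side of size 3):
  Gamma_p = [[4.5102, 1.4675, 0.3186], [1.4675, 4.5102, 1.4675], [0.3186, 1.4675, 4.5102]]
  r_p     = [1.4675, 0.3186, -0.2762]
Written out (R1..R3):
  (R1) 4.5102 phi_1 + 1.4675 phi_2 + 0.3186 phi_3 = 1.4675
  (R2) 1.4675 phi_1 + 4.5102 phi_2 + 1.4675 phi_3 = 0.3186
  (R3) 0.3186 phi_1 + 1.4675 phi_2 + 4.5102 phi_3 = -0.2762
Gaussian elimination:
  R2 <- R2 - (1.4675/4.5102) R1 = R2 - (0.325374) R1:  4.032714 phi_2 + 1.363836 phi_3 = -0.158886
  R3 <- R3 - (0.3186/4.5102) R1 = R3 - (0.07064) R1:  1.363836 phi_2 + 4.487694 phi_3 = -0.379864
  R3 <- R3 - (1.363836/4.032714) R2 = R3 - (0.338193) R2:  4.026454 phi_3 = -0.32613
Back-substitution:
  phi_hat_3 = -0.32613 / 4.026454 = -0.080997
  phi_hat_2 = (-0.158886 - (1.363836)(-0.080997)) / 4.032714 = -0.012007
  phi_hat_1 = (1.4675 - (1.4675)(-0.012007) - (0.3186)(-0.080997)) / 4.5102 = 0.335002
So phi_hat = [0.3350, -0.0120, -0.0810].
Therefore phi_hat_2 = -0.0120.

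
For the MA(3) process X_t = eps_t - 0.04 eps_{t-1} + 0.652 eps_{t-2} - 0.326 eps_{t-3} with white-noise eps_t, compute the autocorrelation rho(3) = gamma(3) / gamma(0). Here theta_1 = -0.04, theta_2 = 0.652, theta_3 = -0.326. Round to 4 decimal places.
\rho(3) = -0.2127

For an MA(q) process with theta_0 = 1, the autocovariance is
  gamma(k) = sigma^2 * sum_{i=0..q-k} theta_i * theta_{i+k},
and rho(k) = gamma(k) / gamma(0). Sigma^2 cancels.
  numerator   = (1)*(-0.326) = -0.326.
  denominator = (1)^2 + (-0.04)^2 + (0.652)^2 + (-0.326)^2 = 1.53298.
  rho(3) = -0.326 / 1.53298 = -0.2127.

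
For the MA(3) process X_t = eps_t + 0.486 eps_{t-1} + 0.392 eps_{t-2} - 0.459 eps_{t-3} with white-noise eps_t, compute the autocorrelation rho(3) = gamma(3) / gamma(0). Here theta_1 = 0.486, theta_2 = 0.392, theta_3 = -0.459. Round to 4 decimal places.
\rho(3) = -0.2868

For an MA(q) process with theta_0 = 1, the autocovariance is
  gamma(k) = sigma^2 * sum_{i=0..q-k} theta_i * theta_{i+k},
and rho(k) = gamma(k) / gamma(0). Sigma^2 cancels.
  numerator   = (1)*(-0.459) = -0.459.
  denominator = (1)^2 + (0.486)^2 + (0.392)^2 + (-0.459)^2 = 1.600541.
  rho(3) = -0.459 / 1.600541 = -0.2868.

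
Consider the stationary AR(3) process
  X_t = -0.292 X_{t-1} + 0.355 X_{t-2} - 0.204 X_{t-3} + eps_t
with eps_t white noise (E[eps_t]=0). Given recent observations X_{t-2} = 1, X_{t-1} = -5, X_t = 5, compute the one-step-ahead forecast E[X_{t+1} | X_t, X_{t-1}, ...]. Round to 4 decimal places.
E[X_{t+1} \mid \mathcal F_t] = -3.4390

For an AR(p) model X_t = c + sum_i phi_i X_{t-i} + eps_t, the
one-step-ahead conditional mean is
  E[X_{t+1} | X_t, ...] = c + sum_i phi_i X_{t+1-i}.
Substitute known values:
  E[X_{t+1} | ...] = (-0.292) * (5) + (0.355) * (-5) + (-0.204) * (1)
                   = -3.4390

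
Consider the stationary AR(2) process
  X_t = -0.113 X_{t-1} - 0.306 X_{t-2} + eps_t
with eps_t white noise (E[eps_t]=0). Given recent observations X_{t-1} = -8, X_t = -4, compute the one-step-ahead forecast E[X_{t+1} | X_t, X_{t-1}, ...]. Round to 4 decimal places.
E[X_{t+1} \mid \mathcal F_t] = 2.9000

For an AR(p) model X_t = c + sum_i phi_i X_{t-i} + eps_t, the
one-step-ahead conditional mean is
  E[X_{t+1} | X_t, ...] = c + sum_i phi_i X_{t+1-i}.
Substitute known values:
  E[X_{t+1} | ...] = (-0.113) * (-4) + (-0.306) * (-8)
                   = 2.9000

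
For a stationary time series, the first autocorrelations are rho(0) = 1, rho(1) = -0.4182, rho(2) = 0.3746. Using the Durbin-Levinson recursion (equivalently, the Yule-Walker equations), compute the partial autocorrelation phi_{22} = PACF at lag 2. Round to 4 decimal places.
\phi_{22} = 0.2420

The PACF at lag k is phi_{kk}, the last component of the solution
to the Yule-Walker system G_k phi = r_k where
  (G_k)_{ij} = rho(|i - j|), (r_k)_i = rho(i), i,j = 1..k.
Equivalently, Durbin-Levinson gives phi_{kk} iteratively:
  phi_{11} = rho(1)
  phi_{kk} = [rho(k) - sum_{j=1..k-1} phi_{k-1,j} rho(k-j)]
            / [1 - sum_{j=1..k-1} phi_{k-1,j} rho(j)],
  phi_{k,j} = phi_{k-1,j} - phi_{kk} phi_{k-1,k-j},  j = 1..k-1.
Step k = 1:
  phi_11 = rho(1) = -0.4182.
Step k = 2:
  phi_22 = [rho(2) - phi_11 rho(1)] / [1 - phi_11 rho(1)] = [0.3746 - (-0.4182)(-0.4182)] / [1 - (-0.4182)(-0.4182)]
         = 0.19970876 / 0.82510876 = 0.242.
Therefore phi_{22} = 0.2420.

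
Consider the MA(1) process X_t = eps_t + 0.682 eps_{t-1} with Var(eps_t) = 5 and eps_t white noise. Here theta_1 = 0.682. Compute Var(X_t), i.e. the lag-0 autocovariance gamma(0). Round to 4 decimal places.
\gamma(0) = 7.3256

For an MA(q) process X_t = eps_t + sum_i theta_i eps_{t-i} with
Var(eps_t) = sigma^2, the variance is
  gamma(0) = sigma^2 * (1 + sum_i theta_i^2).
  sum_i theta_i^2 = (0.682)^2 = 0.465124.
  gamma(0) = 5 * (1 + 0.465124) = 5 * 1.465124 = 7.32562, which rounds to 7.3256.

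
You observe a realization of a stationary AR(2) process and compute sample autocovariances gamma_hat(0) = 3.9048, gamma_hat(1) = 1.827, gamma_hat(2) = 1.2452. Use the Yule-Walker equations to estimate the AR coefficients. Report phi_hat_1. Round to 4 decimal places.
\hat\phi_{1} = 0.4080

The Yule-Walker equations for an AR(p) process read, in matrix form,
  Gamma_p phi = r_p,   with   (Gamma_p)_{ij} = gamma(|i - j|),
                       (r_p)_i = gamma(i),   i,j = 1..p.
Substitute the sample gammas (Toeplitz matrix and right-hand side of size 2):
  Gamma_p = [[3.9048, 1.827], [1.827, 3.9048]]
  r_p     = [1.827, 1.2452]
Written out:
  3.9048 phi_1 + 1.827 phi_2 = 1.827
  1.827 phi_1 + 3.9048 phi_2 = 1.2452
Solve by Cramer's rule:
  det = gamma(0)^2 - gamma(1)^2 = (3.9048)^2 - (1.827)^2 = 15.24746304 - 3.337929 = 11.90953404
  phi_hat_1 = [gamma(1) gamma(0) - gamma(1) gamma(2)] / det = [(1.827)(3.9048) - (1.827)(1.2452)] / 11.90953404 = 4.8590892 / 11.90953404 = 0.408
  phi_hat_2 = [gamma(0) gamma(2) - gamma(1)^2] / det = [(3.9048)(1.2452) - (1.827)^2] / 11.90953404 = 1.52432796 / 11.90953404 = 0.128
So phi_hat = [0.4080, 0.1280].
Therefore phi_hat_1 = 0.4080.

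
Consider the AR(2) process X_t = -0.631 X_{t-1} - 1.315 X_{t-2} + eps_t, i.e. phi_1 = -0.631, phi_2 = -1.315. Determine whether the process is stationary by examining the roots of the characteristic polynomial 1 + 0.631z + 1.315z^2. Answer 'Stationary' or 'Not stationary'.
\text{Not stationary}

The AR(p) characteristic polynomial is P(z) = 1 + 0.631z + 1.315z^2.
Stationarity requires all roots to lie outside the unit circle, i.e. |z| > 1 for every root.
Set 1 + (0.631) z + (1.315) z^2 = 0, i.e. a z^2 + b z + c = 0 with a = 1.315, b = 0.631, c = 1.
Discriminant D = b^2 - 4ac = (0.631)^2 - 4*(1.315)*1 = 0.398161 - (5.26) = -4.861839.
D < 0, so the roots are the complex-conjugate pair z = (-b +/- i sqrt(-D)) / (2a) = -0.2399 +/- 0.8384i.
For a conjugate pair |z|^2 = z * conj(z) = (product of roots) = c/a = 1/(1.315) = 0.760456, so |z| = sqrt(0.760456) = 0.872 for both roots.
Moduli of all roots: 0.8720, 0.8720.
All moduli strictly greater than 1? No.
Verdict: Not stationary.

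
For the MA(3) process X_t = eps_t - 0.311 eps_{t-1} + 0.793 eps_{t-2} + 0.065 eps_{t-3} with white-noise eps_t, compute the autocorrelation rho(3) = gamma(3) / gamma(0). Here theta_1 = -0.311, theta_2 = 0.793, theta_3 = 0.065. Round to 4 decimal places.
\rho(3) = 0.0376

For an MA(q) process with theta_0 = 1, the autocovariance is
  gamma(k) = sigma^2 * sum_{i=0..q-k} theta_i * theta_{i+k},
and rho(k) = gamma(k) / gamma(0). Sigma^2 cancels.
  numerator   = (1)*(0.065) = 0.065.
  denominator = (1)^2 + (-0.311)^2 + (0.793)^2 + (0.065)^2 = 1.729795.
  rho(3) = 0.065 / 1.729795 = 0.0376.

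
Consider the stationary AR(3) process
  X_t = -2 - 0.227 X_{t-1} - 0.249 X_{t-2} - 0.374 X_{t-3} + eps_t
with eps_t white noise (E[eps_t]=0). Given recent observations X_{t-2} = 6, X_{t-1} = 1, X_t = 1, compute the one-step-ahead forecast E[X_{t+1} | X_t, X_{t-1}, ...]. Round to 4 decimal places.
E[X_{t+1} \mid \mathcal F_t] = -4.7200

For an AR(p) model X_t = c + sum_i phi_i X_{t-i} + eps_t, the
one-step-ahead conditional mean is
  E[X_{t+1} | X_t, ...] = c + sum_i phi_i X_{t+1-i}.
Substitute known values:
  E[X_{t+1} | ...] = -2 + (-0.227) * (1) + (-0.249) * (1) + (-0.374) * (6)
                   = -4.7200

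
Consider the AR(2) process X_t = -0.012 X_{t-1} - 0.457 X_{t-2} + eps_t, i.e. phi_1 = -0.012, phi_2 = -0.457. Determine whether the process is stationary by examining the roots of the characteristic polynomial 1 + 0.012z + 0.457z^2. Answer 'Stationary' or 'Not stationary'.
\text{Stationary}

The AR(p) characteristic polynomial is P(z) = 1 + 0.012z + 0.457z^2.
Stationarity requires all roots to lie outside the unit circle, i.e. |z| > 1 for every root.
Set 1 + (0.012) z + (0.457) z^2 = 0, i.e. a z^2 + b z + c = 0 with a = 0.457, b = 0.012, c = 1.
Discriminant D = b^2 - 4ac = (0.012)^2 - 4*(0.457)*1 = 0.000144 - (1.828) = -1.827856.
D < 0, so the roots are the complex-conjugate pair z = (-b +/- i sqrt(-D)) / (2a) = -0.0131 +/- 1.4792i.
For a conjugate pair |z|^2 = z * conj(z) = (product of roots) = c/a = 1/(0.457) = 2.188184, so |z| = sqrt(2.188184) = 1.4793 for both roots.
Moduli of all roots: 1.4793, 1.4793.
All moduli strictly greater than 1? Yes.
Verdict: Stationary.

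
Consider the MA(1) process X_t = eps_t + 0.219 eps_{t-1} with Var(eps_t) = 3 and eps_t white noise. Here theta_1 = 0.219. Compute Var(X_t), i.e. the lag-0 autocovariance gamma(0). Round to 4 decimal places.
\gamma(0) = 3.1439

For an MA(q) process X_t = eps_t + sum_i theta_i eps_{t-i} with
Var(eps_t) = sigma^2, the variance is
  gamma(0) = sigma^2 * (1 + sum_i theta_i^2).
  sum_i theta_i^2 = (0.219)^2 = 0.047961.
  gamma(0) = 3 * (1 + 0.047961) = 3 * 1.047961 = 3.143883, which rounds to 3.1439.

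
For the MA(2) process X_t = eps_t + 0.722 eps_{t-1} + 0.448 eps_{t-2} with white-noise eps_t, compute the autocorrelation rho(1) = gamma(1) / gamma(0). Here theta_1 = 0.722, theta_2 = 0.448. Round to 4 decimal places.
\rho(1) = 0.6071

For an MA(q) process with theta_0 = 1, the autocovariance is
  gamma(k) = sigma^2 * sum_{i=0..q-k} theta_i * theta_{i+k},
and rho(k) = gamma(k) / gamma(0). Sigma^2 cancels.
  numerator   = (1)*(0.722) + (0.722)*(0.448) = 1.045456.
  denominator = (1)^2 + (0.722)^2 + (0.448)^2 = 1.721988.
  rho(1) = 1.045456 / 1.721988 = 0.6071.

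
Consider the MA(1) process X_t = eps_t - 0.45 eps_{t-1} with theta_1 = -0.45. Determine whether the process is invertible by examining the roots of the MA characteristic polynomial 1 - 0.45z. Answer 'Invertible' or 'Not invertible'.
\text{Invertible}

The MA(q) characteristic polynomial is P(z) = 1 - 0.45z.
Invertibility requires all roots to lie outside the unit circle, i.e. |z| > 1 for every root.
This is linear in z: 1 + (-0.45) z = 0  =>  z = -1/(-0.45) = 2.222222,  |z| = 2.222222.
Moduli of all roots: 2.2222.
All moduli strictly greater than 1? Yes.
Verdict: Invertible.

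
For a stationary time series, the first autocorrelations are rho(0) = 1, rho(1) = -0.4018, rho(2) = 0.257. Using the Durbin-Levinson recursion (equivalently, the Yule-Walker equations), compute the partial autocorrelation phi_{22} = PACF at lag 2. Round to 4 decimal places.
\phi_{22} = 0.1140

The PACF at lag k is phi_{kk}, the last component of the solution
to the Yule-Walker system G_k phi = r_k where
  (G_k)_{ij} = rho(|i - j|), (r_k)_i = rho(i), i,j = 1..k.
Equivalently, Durbin-Levinson gives phi_{kk} iteratively:
  phi_{11} = rho(1)
  phi_{kk} = [rho(k) - sum_{j=1..k-1} phi_{k-1,j} rho(k-j)]
            / [1 - sum_{j=1..k-1} phi_{k-1,j} rho(j)],
  phi_{k,j} = phi_{k-1,j} - phi_{kk} phi_{k-1,k-j},  j = 1..k-1.
Step k = 1:
  phi_11 = rho(1) = -0.4018.
Step k = 2:
  phi_22 = [rho(2) - phi_11 rho(1)] / [1 - phi_11 rho(1)] = [0.257 - (-0.4018)(-0.4018)] / [1 - (-0.4018)(-0.4018)]
         = 0.09555676 / 0.83855676 = 0.114.
Therefore phi_{22} = 0.1140.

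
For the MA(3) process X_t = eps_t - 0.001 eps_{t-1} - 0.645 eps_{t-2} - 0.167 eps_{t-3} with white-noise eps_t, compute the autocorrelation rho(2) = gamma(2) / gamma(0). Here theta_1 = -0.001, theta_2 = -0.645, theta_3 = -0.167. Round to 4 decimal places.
\rho(2) = -0.4466

For an MA(q) process with theta_0 = 1, the autocovariance is
  gamma(k) = sigma^2 * sum_{i=0..q-k} theta_i * theta_{i+k},
and rho(k) = gamma(k) / gamma(0). Sigma^2 cancels.
  numerator   = (1)*(-0.645) + (-0.001)*(-0.167) = -0.644833.
  denominator = (1)^2 + (-0.001)^2 + (-0.645)^2 + (-0.167)^2 = 1.443915.
  rho(2) = -0.644833 / 1.443915 = -0.4466.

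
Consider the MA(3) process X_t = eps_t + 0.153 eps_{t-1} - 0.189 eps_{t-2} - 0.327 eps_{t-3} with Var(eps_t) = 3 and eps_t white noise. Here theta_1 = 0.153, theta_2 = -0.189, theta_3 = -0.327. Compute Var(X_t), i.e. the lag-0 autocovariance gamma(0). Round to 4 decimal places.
\gamma(0) = 3.4982

For an MA(q) process X_t = eps_t + sum_i theta_i eps_{t-i} with
Var(eps_t) = sigma^2, the variance is
  gamma(0) = sigma^2 * (1 + sum_i theta_i^2).
  sum_i theta_i^2 = (0.153)^2 + (-0.189)^2 + (-0.327)^2 = 0.023409 + 0.035721 + 0.106929 = 0.166059.
  gamma(0) = 3 * (1 + 0.166059) = 3 * 1.166059 = 3.498177, which rounds to 3.4982.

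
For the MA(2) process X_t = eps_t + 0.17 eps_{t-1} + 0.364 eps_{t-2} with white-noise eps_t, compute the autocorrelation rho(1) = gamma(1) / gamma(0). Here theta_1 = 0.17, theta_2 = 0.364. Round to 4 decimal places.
\rho(1) = 0.1997

For an MA(q) process with theta_0 = 1, the autocovariance is
  gamma(k) = sigma^2 * sum_{i=0..q-k} theta_i * theta_{i+k},
and rho(k) = gamma(k) / gamma(0). Sigma^2 cancels.
  numerator   = (1)*(0.17) + (0.17)*(0.364) = 0.23188.
  denominator = (1)^2 + (0.17)^2 + (0.364)^2 = 1.161396.
  rho(1) = 0.23188 / 1.161396 = 0.1997.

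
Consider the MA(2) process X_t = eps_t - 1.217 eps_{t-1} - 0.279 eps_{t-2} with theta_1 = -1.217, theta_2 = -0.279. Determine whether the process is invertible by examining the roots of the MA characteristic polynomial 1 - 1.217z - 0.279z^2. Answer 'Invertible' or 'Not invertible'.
\text{Not invertible}

The MA(q) characteristic polynomial is P(z) = 1 - 1.217z - 0.279z^2.
Invertibility requires all roots to lie outside the unit circle, i.e. |z| > 1 for every root.
Set 1 + (-1.217) z + (-0.279) z^2 = 0, i.e. a z^2 + b z + c = 0 with a = -0.279, b = -1.217, c = 1.
Discriminant D = b^2 - 4ac = (-1.217)^2 - 4*(-0.279)*1 = 1.481089 - (-1.116) = 2.597089.
D >= 0, so the roots are real: z = (-b +/- sqrt(D)) / (2a) = (1.217 +/- 1.611549) / (-0.558).
  z_1 = (1.217 + 1.611549) / (-0.558) = -5.0691,   |z_1| = 5.0691.
  z_2 = (1.217 - 1.611549) / (-0.558) = 0.7071,   |z_2| = 0.7071.
Moduli of all roots: 5.0691, 0.7071.
All moduli strictly greater than 1? No.
Verdict: Not invertible.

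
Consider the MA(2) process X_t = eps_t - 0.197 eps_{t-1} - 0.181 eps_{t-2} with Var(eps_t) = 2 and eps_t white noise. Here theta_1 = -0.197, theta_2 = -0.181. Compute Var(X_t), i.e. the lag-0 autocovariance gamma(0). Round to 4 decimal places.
\gamma(0) = 2.1431

For an MA(q) process X_t = eps_t + sum_i theta_i eps_{t-i} with
Var(eps_t) = sigma^2, the variance is
  gamma(0) = sigma^2 * (1 + sum_i theta_i^2).
  sum_i theta_i^2 = (-0.197)^2 + (-0.181)^2 = 0.038809 + 0.032761 = 0.07157.
  gamma(0) = 2 * (1 + 0.07157) = 2 * 1.07157 = 2.14314, which rounds to 2.1431.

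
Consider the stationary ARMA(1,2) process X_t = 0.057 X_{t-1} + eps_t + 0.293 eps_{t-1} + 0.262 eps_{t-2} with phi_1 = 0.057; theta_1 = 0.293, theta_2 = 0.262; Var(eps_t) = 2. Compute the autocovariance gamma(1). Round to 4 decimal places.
\gamma(1) = 0.9065

Multiply the model equation by X_{t-k} and take expectations. With theta_0 = psi_0 = 1 and psi_j the MA(infinity) weights, this gives
  gamma(k) - sum_i phi_i gamma(k-i) = c_k,
  c_k = sigma^2 * sum_{j=k..q} theta_j psi_{j-k}   (c_k = 0 for k > q),
using gamma(-m) = gamma(m).
psi-weights needed (psi_j = theta_j + sum_i phi_i psi_{j-i}):
  psi_1 = theta_1 + phi_1 = 0.293 + (0.057) = 0.35
  psi_2 = theta_2 + phi_1 psi_1 = 0.262 + (0.057)(0.35) = 0.28195
Right-hand sides:
  c_0 = sigma^2 (1 + theta_1 psi_1 + theta_2 psi_2) = 2 * (1 + (0.293)(0.35) + (0.262)(0.28195)) = 2 * 1.176421 = 2.352842
  c_1 = sigma^2 (theta_1 + theta_2 psi_1) = 2 * (0.293 + (0.262)(0.35)) = 0.7694
  c_2 = sigma^2 theta_2 = 2 * (0.262) = 0.524
Equations for k = 0 and k = 1 (AR order 1):
  gamma(0) = phi_1 gamma(1) + c_0
  gamma(1) = phi_1 gamma(0) + c_1
Substituting the second into the first: gamma(0) (1 - phi_1^2) = c_0 + phi_1 c_1, so
  gamma(0) = (c_0 + phi_1 c_1) / (1 - phi_1^2) = (2.352842 + (0.057)(0.7694)) / (1 - (0.057)^2) = 2.396698 / 0.996751 = 2.40451.
  gamma(1) = phi_1 gamma(0) + c_1 = (0.057)(2.40451) + (0.7694) = 0.906457.
Therefore gamma(1) = 0.9065 (to 4 decimal places).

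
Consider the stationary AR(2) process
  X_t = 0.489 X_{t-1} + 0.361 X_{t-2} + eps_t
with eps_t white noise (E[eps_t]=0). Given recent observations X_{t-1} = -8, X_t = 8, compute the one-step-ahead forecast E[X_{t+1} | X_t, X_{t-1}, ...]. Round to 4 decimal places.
E[X_{t+1} \mid \mathcal F_t] = 1.0240

For an AR(p) model X_t = c + sum_i phi_i X_{t-i} + eps_t, the
one-step-ahead conditional mean is
  E[X_{t+1} | X_t, ...] = c + sum_i phi_i X_{t+1-i}.
Substitute known values:
  E[X_{t+1} | ...] = (0.489) * (8) + (0.361) * (-8)
                   = 1.0240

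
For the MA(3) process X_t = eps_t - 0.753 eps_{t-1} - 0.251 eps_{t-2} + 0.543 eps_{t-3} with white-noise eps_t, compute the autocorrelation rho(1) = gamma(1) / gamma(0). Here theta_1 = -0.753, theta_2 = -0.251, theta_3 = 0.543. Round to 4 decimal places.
\rho(1) = -0.3638

For an MA(q) process with theta_0 = 1, the autocovariance is
  gamma(k) = sigma^2 * sum_{i=0..q-k} theta_i * theta_{i+k},
and rho(k) = gamma(k) / gamma(0). Sigma^2 cancels.
  numerator   = (1)*(-0.753) + (-0.753)*(-0.251) + (-0.251)*(0.543) = -0.70029.
  denominator = (1)^2 + (-0.753)^2 + (-0.251)^2 + (0.543)^2 = 1.924859.
  rho(1) = -0.70029 / 1.924859 = -0.3638.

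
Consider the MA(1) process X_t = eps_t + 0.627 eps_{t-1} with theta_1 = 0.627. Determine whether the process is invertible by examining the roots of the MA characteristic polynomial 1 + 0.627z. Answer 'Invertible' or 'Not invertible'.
\text{Invertible}

The MA(q) characteristic polynomial is P(z) = 1 + 0.627z.
Invertibility requires all roots to lie outside the unit circle, i.e. |z| > 1 for every root.
This is linear in z: 1 + (0.627) z = 0  =>  z = -1/(0.627) = -1.594896,  |z| = 1.594896.
Moduli of all roots: 1.5949.
All moduli strictly greater than 1? Yes.
Verdict: Invertible.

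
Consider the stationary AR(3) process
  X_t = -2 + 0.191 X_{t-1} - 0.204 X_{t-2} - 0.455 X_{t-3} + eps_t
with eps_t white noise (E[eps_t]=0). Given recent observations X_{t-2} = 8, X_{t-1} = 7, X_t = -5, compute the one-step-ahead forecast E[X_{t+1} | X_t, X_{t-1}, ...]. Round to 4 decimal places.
E[X_{t+1} \mid \mathcal F_t] = -8.0230

For an AR(p) model X_t = c + sum_i phi_i X_{t-i} + eps_t, the
one-step-ahead conditional mean is
  E[X_{t+1} | X_t, ...] = c + sum_i phi_i X_{t+1-i}.
Substitute known values:
  E[X_{t+1} | ...] = -2 + (0.191) * (-5) + (-0.204) * (7) + (-0.455) * (8)
                   = -8.0230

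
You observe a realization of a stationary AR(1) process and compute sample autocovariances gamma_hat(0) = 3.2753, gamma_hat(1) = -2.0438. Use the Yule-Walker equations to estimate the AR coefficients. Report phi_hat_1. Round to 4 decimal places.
\hat\phi_{1} = -0.6240

The Yule-Walker equations for an AR(p) process read, in matrix form,
  Gamma_p phi = r_p,   with   (Gamma_p)_{ij} = gamma(|i - j|),
                       (r_p)_i = gamma(i),   i,j = 1..p.
Substitute the sample gammas (Toeplitz matrix and right-hand side of size 1):
  Gamma_p = [[3.2753]]
  r_p     = [-2.0438]
With p = 1 this is the single equation gamma(0) phi_1 = gamma(1):
  phi_hat_1 = gamma(1) / gamma(0) = -2.0438 / 3.2753 = -0.6240.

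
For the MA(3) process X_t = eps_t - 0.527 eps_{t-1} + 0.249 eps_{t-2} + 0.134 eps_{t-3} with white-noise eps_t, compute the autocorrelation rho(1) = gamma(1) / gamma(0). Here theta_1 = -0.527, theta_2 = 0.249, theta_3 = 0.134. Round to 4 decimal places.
\rho(1) = -0.4602

For an MA(q) process with theta_0 = 1, the autocovariance is
  gamma(k) = sigma^2 * sum_{i=0..q-k} theta_i * theta_{i+k},
and rho(k) = gamma(k) / gamma(0). Sigma^2 cancels.
  numerator   = (1)*(-0.527) + (-0.527)*(0.249) + (0.249)*(0.134) = -0.624857.
  denominator = (1)^2 + (-0.527)^2 + (0.249)^2 + (0.134)^2 = 1.357686.
  rho(1) = -0.624857 / 1.357686 = -0.4602.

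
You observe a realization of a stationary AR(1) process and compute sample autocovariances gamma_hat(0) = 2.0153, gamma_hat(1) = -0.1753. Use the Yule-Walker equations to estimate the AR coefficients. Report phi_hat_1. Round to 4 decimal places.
\hat\phi_{1} = -0.0870

The Yule-Walker equations for an AR(p) process read, in matrix form,
  Gamma_p phi = r_p,   with   (Gamma_p)_{ij} = gamma(|i - j|),
                       (r_p)_i = gamma(i),   i,j = 1..p.
Substitute the sample gammas (Toeplitz matrix and right-hand side of size 1):
  Gamma_p = [[2.0153]]
  r_p     = [-0.1753]
With p = 1 this is the single equation gamma(0) phi_1 = gamma(1):
  phi_hat_1 = gamma(1) / gamma(0) = -0.1753 / 2.0153 = -0.0870.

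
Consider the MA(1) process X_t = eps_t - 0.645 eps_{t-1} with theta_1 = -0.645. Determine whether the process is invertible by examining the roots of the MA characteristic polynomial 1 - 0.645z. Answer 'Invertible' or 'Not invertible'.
\text{Invertible}

The MA(q) characteristic polynomial is P(z) = 1 - 0.645z.
Invertibility requires all roots to lie outside the unit circle, i.e. |z| > 1 for every root.
This is linear in z: 1 + (-0.645) z = 0  =>  z = -1/(-0.645) = 1.550388,  |z| = 1.550388.
Moduli of all roots: 1.5504.
All moduli strictly greater than 1? Yes.
Verdict: Invertible.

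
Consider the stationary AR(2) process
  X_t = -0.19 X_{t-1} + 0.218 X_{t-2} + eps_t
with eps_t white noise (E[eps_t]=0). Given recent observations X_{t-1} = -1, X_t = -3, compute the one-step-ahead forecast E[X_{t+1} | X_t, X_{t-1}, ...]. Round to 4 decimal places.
E[X_{t+1} \mid \mathcal F_t] = 0.3520

For an AR(p) model X_t = c + sum_i phi_i X_{t-i} + eps_t, the
one-step-ahead conditional mean is
  E[X_{t+1} | X_t, ...] = c + sum_i phi_i X_{t+1-i}.
Substitute known values:
  E[X_{t+1} | ...] = (-0.19) * (-3) + (0.218) * (-1)
                   = 0.3520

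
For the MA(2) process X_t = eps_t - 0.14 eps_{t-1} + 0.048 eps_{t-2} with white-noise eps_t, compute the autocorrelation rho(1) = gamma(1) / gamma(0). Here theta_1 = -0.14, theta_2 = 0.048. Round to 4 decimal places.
\rho(1) = -0.1436

For an MA(q) process with theta_0 = 1, the autocovariance is
  gamma(k) = sigma^2 * sum_{i=0..q-k} theta_i * theta_{i+k},
and rho(k) = gamma(k) / gamma(0). Sigma^2 cancels.
  numerator   = (1)*(-0.14) + (-0.14)*(0.048) = -0.14672.
  denominator = (1)^2 + (-0.14)^2 + (0.048)^2 = 1.021904.
  rho(1) = -0.14672 / 1.021904 = -0.1436.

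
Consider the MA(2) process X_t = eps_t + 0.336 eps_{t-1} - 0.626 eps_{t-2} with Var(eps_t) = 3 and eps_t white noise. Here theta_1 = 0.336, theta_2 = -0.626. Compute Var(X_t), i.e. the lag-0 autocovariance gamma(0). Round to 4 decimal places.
\gamma(0) = 4.5143

For an MA(q) process X_t = eps_t + sum_i theta_i eps_{t-i} with
Var(eps_t) = sigma^2, the variance is
  gamma(0) = sigma^2 * (1 + sum_i theta_i^2).
  sum_i theta_i^2 = (0.336)^2 + (-0.626)^2 = 0.112896 + 0.391876 = 0.504772.
  gamma(0) = 3 * (1 + 0.504772) = 3 * 1.504772 = 4.514316, which rounds to 4.5143.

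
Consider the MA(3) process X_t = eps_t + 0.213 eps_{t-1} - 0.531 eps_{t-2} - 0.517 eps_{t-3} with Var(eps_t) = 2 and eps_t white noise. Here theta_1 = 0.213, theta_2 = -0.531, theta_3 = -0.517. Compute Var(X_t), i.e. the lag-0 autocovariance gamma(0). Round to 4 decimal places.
\gamma(0) = 3.1892

For an MA(q) process X_t = eps_t + sum_i theta_i eps_{t-i} with
Var(eps_t) = sigma^2, the variance is
  gamma(0) = sigma^2 * (1 + sum_i theta_i^2).
  sum_i theta_i^2 = (0.213)^2 + (-0.531)^2 + (-0.517)^2 = 0.045369 + 0.281961 + 0.267289 = 0.594619.
  gamma(0) = 2 * (1 + 0.594619) = 2 * 1.594619 = 3.189238, which rounds to 3.1892.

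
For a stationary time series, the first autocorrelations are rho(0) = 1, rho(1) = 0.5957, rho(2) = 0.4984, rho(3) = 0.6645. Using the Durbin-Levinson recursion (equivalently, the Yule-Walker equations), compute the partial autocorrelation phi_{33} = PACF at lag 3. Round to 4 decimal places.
\phi_{33} = 0.4911

The PACF at lag k is phi_{kk}, the last component of the solution
to the Yule-Walker system G_k phi = r_k where
  (G_k)_{ij} = rho(|i - j|), (r_k)_i = rho(i), i,j = 1..k.
Equivalently, Durbin-Levinson gives phi_{kk} iteratively:
  phi_{11} = rho(1)
  phi_{kk} = [rho(k) - sum_{j=1..k-1} phi_{k-1,j} rho(k-j)]
            / [1 - sum_{j=1..k-1} phi_{k-1,j} rho(j)],
  phi_{k,j} = phi_{k-1,j} - phi_{kk} phi_{k-1,k-j},  j = 1..k-1.
Step k = 1:
  phi_11 = rho(1) = 0.5957.
Step k = 2:
  phi_22 = [rho(2) - phi_11 rho(1)] / [1 - phi_11 rho(1)] = [0.4984 - (0.5957)(0.5957)] / [1 - (0.5957)(0.5957)]
         = 0.14354151 / 0.64514151 = 0.222496.
  Update: phi_21 = phi_11 - phi_22 phi_11 = 0.5957 - (0.222496)(0.5957) = 0.463159.
Step k = 3:
  phi_33 = [rho(3) - phi_21 rho(2) - phi_22 rho(1)] / [1 - phi_21 rho(1) - phi_22 rho(2)]
    numerator   = 0.6645 - (0.463159)(0.4984) - (0.222496)(0.5957) = 0.30112057
    denominator = 1 - (0.463159)(0.5957) - (0.222496)(0.4984) = 0.61320407
  phi_33 = 0.30112057 / 0.61320407 = 0.4911.
Therefore phi_{33} = 0.4911.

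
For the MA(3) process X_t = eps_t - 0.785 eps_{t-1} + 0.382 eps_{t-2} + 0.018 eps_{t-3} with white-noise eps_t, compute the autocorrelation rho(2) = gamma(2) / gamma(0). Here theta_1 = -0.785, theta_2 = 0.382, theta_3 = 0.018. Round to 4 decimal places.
\rho(2) = 0.2087

For an MA(q) process with theta_0 = 1, the autocovariance is
  gamma(k) = sigma^2 * sum_{i=0..q-k} theta_i * theta_{i+k},
and rho(k) = gamma(k) / gamma(0). Sigma^2 cancels.
  numerator   = (1)*(0.382) + (-0.785)*(0.018) = 0.36787.
  denominator = (1)^2 + (-0.785)^2 + (0.382)^2 + (0.018)^2 = 1.762473.
  rho(2) = 0.36787 / 1.762473 = 0.2087.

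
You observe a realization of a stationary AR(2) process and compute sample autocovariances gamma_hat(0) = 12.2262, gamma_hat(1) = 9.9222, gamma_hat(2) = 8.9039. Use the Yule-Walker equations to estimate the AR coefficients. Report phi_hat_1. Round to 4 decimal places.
\hat\phi_{1} = 0.6460

The Yule-Walker equations for an AR(p) process read, in matrix form,
  Gamma_p phi = r_p,   with   (Gamma_p)_{ij} = gamma(|i - j|),
                       (r_p)_i = gamma(i),   i,j = 1..p.
Substitute the sample gammas (Toeplitz matrix and right-hand side of size 2):
  Gamma_p = [[12.2262, 9.9222], [9.9222, 12.2262]]
  r_p     = [9.9222, 8.9039]
Written out:
  12.2262 phi_1 + 9.9222 phi_2 = 9.9222
  9.9222 phi_1 + 12.2262 phi_2 = 8.9039
Solve by Cramer's rule:
  det = gamma(0)^2 - gamma(1)^2 = (12.2262)^2 - (9.9222)^2 = 149.47996644 - 98.45005284 = 51.0299136
  phi_hat_1 = [gamma(1) gamma(0) - gamma(1) gamma(2)] / det = [(9.9222)(12.2262) - (9.9222)(8.9039)] / 51.0299136 = 32.96452506 / 51.0299136 = 0.646
  phi_hat_2 = [gamma(0) gamma(2) - gamma(1)^2] / det = [(12.2262)(8.9039) - (9.9222)^2] / 51.0299136 = 10.41080934 / 51.0299136 = 0.204
So phi_hat = [0.6460, 0.2040].
Therefore phi_hat_1 = 0.6460.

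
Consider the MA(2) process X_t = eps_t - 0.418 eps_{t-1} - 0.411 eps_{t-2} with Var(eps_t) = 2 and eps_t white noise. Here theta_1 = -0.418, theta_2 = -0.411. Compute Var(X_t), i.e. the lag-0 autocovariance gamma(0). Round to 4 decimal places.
\gamma(0) = 2.6873

For an MA(q) process X_t = eps_t + sum_i theta_i eps_{t-i} with
Var(eps_t) = sigma^2, the variance is
  gamma(0) = sigma^2 * (1 + sum_i theta_i^2).
  sum_i theta_i^2 = (-0.418)^2 + (-0.411)^2 = 0.174724 + 0.168921 = 0.343645.
  gamma(0) = 2 * (1 + 0.343645) = 2 * 1.343645 = 2.68729, which rounds to 2.6873.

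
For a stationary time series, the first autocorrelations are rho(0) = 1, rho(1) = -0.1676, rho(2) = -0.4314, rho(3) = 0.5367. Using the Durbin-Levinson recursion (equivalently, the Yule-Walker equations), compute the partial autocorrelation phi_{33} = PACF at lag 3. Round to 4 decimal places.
\phi_{33} = 0.4651

The PACF at lag k is phi_{kk}, the last component of the solution
to the Yule-Walker system G_k phi = r_k where
  (G_k)_{ij} = rho(|i - j|), (r_k)_i = rho(i), i,j = 1..k.
Equivalently, Durbin-Levinson gives phi_{kk} iteratively:
  phi_{11} = rho(1)
  phi_{kk} = [rho(k) - sum_{j=1..k-1} phi_{k-1,j} rho(k-j)]
            / [1 - sum_{j=1..k-1} phi_{k-1,j} rho(j)],
  phi_{k,j} = phi_{k-1,j} - phi_{kk} phi_{k-1,k-j},  j = 1..k-1.
Step k = 1:
  phi_11 = rho(1) = -0.1676.
Step k = 2:
  phi_22 = [rho(2) - phi_11 rho(1)] / [1 - phi_11 rho(1)] = [-0.4314 - (-0.1676)(-0.1676)] / [1 - (-0.1676)(-0.1676)]
         = -0.45948976 / 0.97191024 = -0.47277.
  Update: phi_21 = phi_11 - phi_22 phi_11 = -0.1676 - (-0.47277)(-0.1676) = -0.246836.
Step k = 3:
  phi_33 = [rho(3) - phi_21 rho(2) - phi_22 rho(1)] / [1 - phi_21 rho(1) - phi_22 rho(2)]
    numerator   = 0.5367 - (-0.246836)(-0.4314) - (-0.47277)(-0.1676) = 0.35097865
    denominator = 1 - (-0.246836)(-0.1676) - (-0.47277)(-0.4314) = 0.75467738
  phi_33 = 0.35097865 / 0.75467738 = 0.4651.
Therefore phi_{33} = 0.4651.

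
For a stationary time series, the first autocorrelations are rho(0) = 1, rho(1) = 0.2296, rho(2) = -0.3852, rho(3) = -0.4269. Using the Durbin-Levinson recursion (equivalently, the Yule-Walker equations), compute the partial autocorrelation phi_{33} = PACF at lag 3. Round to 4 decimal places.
\phi_{33} = -0.2570

The PACF at lag k is phi_{kk}, the last component of the solution
to the Yule-Walker system G_k phi = r_k where
  (G_k)_{ij} = rho(|i - j|), (r_k)_i = rho(i), i,j = 1..k.
Equivalently, Durbin-Levinson gives phi_{kk} iteratively:
  phi_{11} = rho(1)
  phi_{kk} = [rho(k) - sum_{j=1..k-1} phi_{k-1,j} rho(k-j)]
            / [1 - sum_{j=1..k-1} phi_{k-1,j} rho(j)],
  phi_{k,j} = phi_{k-1,j} - phi_{kk} phi_{k-1,k-j},  j = 1..k-1.
Step k = 1:
  phi_11 = rho(1) = 0.2296.
Step k = 2:
  phi_22 = [rho(2) - phi_11 rho(1)] / [1 - phi_11 rho(1)] = [-0.3852 - (0.2296)(0.2296)] / [1 - (0.2296)(0.2296)]
         = -0.43791616 / 0.94728384 = -0.462286.
  Update: phi_21 = phi_11 - phi_22 phi_11 = 0.2296 - (-0.462286)(0.2296) = 0.335741.
Step k = 3:
  phi_33 = [rho(3) - phi_21 rho(2) - phi_22 rho(1)] / [1 - phi_21 rho(1) - phi_22 rho(2)]
    numerator   = -0.4269 - (0.335741)(-0.3852) - (-0.462286)(0.2296) = -0.19143172
    denominator = 1 - (0.335741)(0.2296) - (-0.462286)(-0.3852) = 0.74484128
  phi_33 = -0.19143172 / 0.74484128 = -0.257.
Therefore phi_{33} = -0.2570.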